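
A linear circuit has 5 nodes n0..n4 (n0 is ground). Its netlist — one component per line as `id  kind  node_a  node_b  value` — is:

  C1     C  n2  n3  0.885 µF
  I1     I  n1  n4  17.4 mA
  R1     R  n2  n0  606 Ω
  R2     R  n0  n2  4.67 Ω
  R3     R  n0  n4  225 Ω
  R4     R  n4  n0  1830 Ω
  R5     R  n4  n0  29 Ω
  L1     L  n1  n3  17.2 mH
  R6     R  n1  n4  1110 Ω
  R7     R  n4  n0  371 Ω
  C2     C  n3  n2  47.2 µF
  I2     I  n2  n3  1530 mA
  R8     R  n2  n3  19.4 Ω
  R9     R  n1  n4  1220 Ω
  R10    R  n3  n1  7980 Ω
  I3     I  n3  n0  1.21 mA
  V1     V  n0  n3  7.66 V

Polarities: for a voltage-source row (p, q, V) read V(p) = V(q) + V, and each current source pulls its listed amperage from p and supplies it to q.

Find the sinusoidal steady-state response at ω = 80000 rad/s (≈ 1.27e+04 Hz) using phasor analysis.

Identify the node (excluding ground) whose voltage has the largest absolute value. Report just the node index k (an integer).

Apply KCL at each of the 4 non-ground nodes and solve the resulting linear system.
Node n1: branches {I1, L1, R6, R9, R10} → V_1 = -9.614-0.7984j
Node n2: branches {C1, R1, R2, C2, I2, R8} → V_2 = -7.658-0.03179j
Node n3: branches {C1, L1, C2, I2, R8, R10, I3, V1} → V_3 = -7.660+0.000j
Node n4: branches {I1, R3, R4, R5, R6, R7, R9} → V_4 = 0.01957-0.03130j
Source currents: i(V1)=-1.650-0.008181j

1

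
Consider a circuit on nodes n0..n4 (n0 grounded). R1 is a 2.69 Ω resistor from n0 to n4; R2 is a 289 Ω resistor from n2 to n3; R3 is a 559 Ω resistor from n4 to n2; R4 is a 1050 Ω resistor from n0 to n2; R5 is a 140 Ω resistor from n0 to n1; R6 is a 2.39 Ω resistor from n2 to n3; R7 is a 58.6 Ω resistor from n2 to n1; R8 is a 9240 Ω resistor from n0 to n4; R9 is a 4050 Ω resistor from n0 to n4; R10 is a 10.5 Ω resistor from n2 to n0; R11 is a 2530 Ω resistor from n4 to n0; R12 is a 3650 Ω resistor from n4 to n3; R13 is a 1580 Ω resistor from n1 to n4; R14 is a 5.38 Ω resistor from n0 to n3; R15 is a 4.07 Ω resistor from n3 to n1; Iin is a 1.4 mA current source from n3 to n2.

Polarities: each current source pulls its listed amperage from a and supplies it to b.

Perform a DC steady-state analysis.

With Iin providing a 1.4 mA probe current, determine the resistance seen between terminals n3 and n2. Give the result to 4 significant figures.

MNA unknowns: 4 node voltages V₁..V_4
R1: Y=0.3717 on G[0,4]
R2: Y=0.003460 on G[2,3]
R3: Y=0.001789 on G[4,2]
R4: Y=0.0009524 on G[0,2]
R5: Y=0.007143 on G[0,1]
R6: Y=0.4184 on G[2,3]
R7: Y=0.01706 on G[2,1]
R8: Y=0.0001082 on G[0,4]
R9: Y=0.0002469 on G[0,4]
R10: Y=0.09524 on G[2,0]
R11: Y=0.0003953 on G[4,0]
R12: Y=0.0002740 on G[4,3]
R13: Y=0.0006329 on G[1,4]
R14: Y=0.1859 on G[0,3]
R15: Y=0.2457 on G[3,1]
Iin: z[3]−=0.0014, z[2]+=0.0014
solve → V1=-0.0007376, V2=0.001845, V3=-0.0009403, V4=6.867e-06

R_eq = 1.990 Ω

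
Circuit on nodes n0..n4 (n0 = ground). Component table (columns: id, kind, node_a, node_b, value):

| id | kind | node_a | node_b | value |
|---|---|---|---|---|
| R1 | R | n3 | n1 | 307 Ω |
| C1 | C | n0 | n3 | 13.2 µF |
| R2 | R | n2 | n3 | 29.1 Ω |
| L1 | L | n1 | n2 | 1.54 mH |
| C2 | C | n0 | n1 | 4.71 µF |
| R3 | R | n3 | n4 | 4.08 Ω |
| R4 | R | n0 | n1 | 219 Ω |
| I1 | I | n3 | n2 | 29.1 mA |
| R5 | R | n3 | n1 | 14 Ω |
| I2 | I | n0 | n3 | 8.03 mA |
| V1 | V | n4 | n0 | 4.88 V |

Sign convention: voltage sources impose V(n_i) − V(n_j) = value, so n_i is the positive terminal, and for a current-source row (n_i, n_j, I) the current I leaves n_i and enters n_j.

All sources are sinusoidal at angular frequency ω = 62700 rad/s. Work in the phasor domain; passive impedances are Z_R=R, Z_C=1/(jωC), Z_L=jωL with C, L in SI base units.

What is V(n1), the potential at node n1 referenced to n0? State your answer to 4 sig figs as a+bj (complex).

MNA unknowns: 4 node voltages V₁..V_4 plus 1 source current (V1)
R1: Y=0.003257+0.000j on G[3,1]
C1: Y=0.000+0.8276j on G[0,3]
R2: Y=0.03436+0.000j on G[2,3]
L1: Y=0.000-0.01036j on G[1,2]
C2: Y=0.000+0.2953j on G[0,1]
R3: Y=0.2451+0.000j on G[3,4]
R4: Y=0.004566+0.000j on G[0,1]
I1: z[3]−=0.0291, z[2]+=0.0291
R5: Y=0.07143+0.000j on G[3,1]
I2: z[0]−=0.00803, z[3]+=0.00803
V1: row V4−V0=4.88, i_V1 at 4,0
solve → V1=-0.3264-0.1928j, V2=1.485-0.6981j, V3=0.4859-1.244j, V4=4.880+0.000j
aux → i_V1=-1.077-0.3049j

-0.3264-0.1928j V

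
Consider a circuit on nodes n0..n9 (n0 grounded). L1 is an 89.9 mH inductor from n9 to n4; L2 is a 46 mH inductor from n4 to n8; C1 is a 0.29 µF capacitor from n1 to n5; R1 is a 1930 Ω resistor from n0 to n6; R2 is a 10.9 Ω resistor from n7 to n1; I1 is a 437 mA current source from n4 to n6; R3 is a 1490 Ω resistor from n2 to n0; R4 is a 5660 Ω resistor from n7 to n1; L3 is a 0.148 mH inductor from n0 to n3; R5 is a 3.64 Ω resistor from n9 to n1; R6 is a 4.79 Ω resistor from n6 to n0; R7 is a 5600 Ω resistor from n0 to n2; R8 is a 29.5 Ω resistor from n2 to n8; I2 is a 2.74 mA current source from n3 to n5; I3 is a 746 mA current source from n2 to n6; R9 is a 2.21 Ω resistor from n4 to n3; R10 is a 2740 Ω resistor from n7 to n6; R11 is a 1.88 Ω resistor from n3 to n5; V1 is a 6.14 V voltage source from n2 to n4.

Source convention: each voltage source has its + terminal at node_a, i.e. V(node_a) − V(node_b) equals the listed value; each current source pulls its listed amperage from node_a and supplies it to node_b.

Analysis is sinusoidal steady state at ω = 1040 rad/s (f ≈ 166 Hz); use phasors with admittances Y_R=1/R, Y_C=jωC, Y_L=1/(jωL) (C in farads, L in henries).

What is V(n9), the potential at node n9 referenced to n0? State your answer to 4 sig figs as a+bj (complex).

Element admittances at ω=1040 rad/s:
  Y(L1) = 0.000-0.01070j S between n9,n4
  Y(L2) = 0.000-0.02090j S between n4,n8
  Y(C1) = 0.000+0.0003016j S between n1,n5
  Y(R1) = 0.0005181+0.000j S between n0,n6
  Y(R2) = 0.09174+0.000j S between n7,n1
  I1: injects 0.437 A into n6 (from n4)
  Y(R3) = 0.0006711+0.000j S between n2,n0
  Y(R4) = 0.0001767+0.000j S between n7,n1
  Y(L3) = 0.000-6.497j S between n0,n3
  Y(R5) = 0.2747+0.000j S between n9,n1
  Y(R6) = 0.2088+0.000j S between n6,n0
  Y(R7) = 0.0001786+0.000j S between n0,n2
  Y(R8) = 0.03390+0.000j S between n2,n8
  I2: injects 0.00274 A into n5 (from n3)
  I3: injects 0.746 A into n6 (from n2)
  Y(R9) = 0.4525+0.000j S between n4,n3
  Y(R10) = 0.0003650+0.000j S between n7,n6
  Y(R11) = 0.5319+0.000j S between n3,n5
  V1: constraint V(n2)−V(n4) = 6.14
Assemble and solve the 10×10 MNA system:
  V(n1)=-2.675+0.1137j  V(n2)=3.526-0.1801j  V(n3)=-1.720e-05-0.1821j  V(n4)=-2.614-0.1801j  V(n5)=0.004965-0.1836j  V(n6)=5.638+0.0001971j  V(n7)=-2.642+0.1132j  V(n8)=1.834+2.563j  V(n9)=-2.686+0.1109j
  i(V1)=-0.8063+0.09314j

-2.686+0.1109j V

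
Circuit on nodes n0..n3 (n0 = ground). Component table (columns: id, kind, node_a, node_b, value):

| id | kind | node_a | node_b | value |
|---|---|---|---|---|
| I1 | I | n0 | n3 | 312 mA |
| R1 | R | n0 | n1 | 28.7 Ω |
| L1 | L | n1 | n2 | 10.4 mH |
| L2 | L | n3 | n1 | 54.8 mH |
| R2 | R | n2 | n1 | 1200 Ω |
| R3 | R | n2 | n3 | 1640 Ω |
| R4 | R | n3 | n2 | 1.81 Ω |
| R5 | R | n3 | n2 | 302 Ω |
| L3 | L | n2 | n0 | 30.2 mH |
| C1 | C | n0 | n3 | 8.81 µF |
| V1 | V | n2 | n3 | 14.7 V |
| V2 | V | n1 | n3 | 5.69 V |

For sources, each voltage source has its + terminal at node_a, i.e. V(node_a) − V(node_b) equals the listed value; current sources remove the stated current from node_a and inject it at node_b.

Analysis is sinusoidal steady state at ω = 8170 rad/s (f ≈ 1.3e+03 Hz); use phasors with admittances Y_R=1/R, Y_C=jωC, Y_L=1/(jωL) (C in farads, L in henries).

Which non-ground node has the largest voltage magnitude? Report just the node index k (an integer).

Apply KCL at each of the 3 non-ground nodes and solve the resulting linear system.
Node n1: branches {R1, L1, L2, R2, V2} → V_1 = 7.064-0.9695j
Node n2: branches {L1, R2, R3, R4, R5, L3, V1} → V_2 = 16.07-0.9695j
Node n3: branches {I1, L2, R3, R4, R5, C1, V1, V2} → V_3 = 1.374-0.9695j
Source currents: i(V1)=-8.183+0.1712j, i(V2)=-0.2386-0.05955j

2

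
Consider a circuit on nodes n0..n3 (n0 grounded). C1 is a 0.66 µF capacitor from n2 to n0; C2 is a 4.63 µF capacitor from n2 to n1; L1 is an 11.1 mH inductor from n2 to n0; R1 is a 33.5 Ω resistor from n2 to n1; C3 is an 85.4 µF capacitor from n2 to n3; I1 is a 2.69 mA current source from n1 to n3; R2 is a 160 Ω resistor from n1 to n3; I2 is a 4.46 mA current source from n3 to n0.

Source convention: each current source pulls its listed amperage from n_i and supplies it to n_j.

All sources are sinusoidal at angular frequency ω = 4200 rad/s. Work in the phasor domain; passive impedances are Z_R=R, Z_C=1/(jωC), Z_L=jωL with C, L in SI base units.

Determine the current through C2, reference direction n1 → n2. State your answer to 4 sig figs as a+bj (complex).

-0.0006198-0.001114j A

MNA unknowns: 3 node voltages V₁..V_3
C1: Y=0.000+0.002772j on G[2,0]
C2: Y=0.000+0.01945j on G[2,1]
L1: Y=0.000-0.02145j on G[2,0]
R1: Y=0.02985+0.000j on G[2,1]
C3: Y=0.000+0.3587j on G[2,3]
I1: z[1]−=0.00269, z[3]+=0.00269
R2: Y=0.006250+0.000j on G[1,3]
I2: z[3]−=0.00446, z[0]+=0.00446
solve → V1=-0.05727-0.2069j, V2=0.000-0.2388j, V3=0.0004519-0.2328j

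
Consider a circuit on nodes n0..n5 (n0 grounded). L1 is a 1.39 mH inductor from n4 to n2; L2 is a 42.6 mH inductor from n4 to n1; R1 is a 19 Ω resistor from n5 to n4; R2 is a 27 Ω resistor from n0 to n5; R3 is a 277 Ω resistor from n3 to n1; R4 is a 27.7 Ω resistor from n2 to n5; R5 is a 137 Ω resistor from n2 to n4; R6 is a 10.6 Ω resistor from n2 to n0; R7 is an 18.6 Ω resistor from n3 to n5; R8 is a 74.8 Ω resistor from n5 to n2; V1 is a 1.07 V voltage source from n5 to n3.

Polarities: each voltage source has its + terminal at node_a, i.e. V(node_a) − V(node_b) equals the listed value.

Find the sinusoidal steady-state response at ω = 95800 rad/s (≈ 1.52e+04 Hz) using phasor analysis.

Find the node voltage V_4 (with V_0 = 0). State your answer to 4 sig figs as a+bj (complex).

-0.0009554+0.003942j V

MNA unknowns: 5 node voltages V₁..V_5 plus 1 source current (V1)
L1: Y=0.000-0.007510j on G[4,2]
L2: Y=0.000-0.0002450j on G[4,1]
R1: Y=0.05263+0.000j on G[5,4]
R2: Y=0.03704+0.000j on G[0,5]
R3: Y=0.003610+0.000j on G[3,1]
R4: Y=0.03610+0.000j on G[2,5]
R5: Y=0.007299+0.000j on G[2,4]
R6: Y=0.09434+0.000j on G[2,0]
R7: Y=0.05376+0.000j on G[3,5]
R8: Y=0.01337+0.000j on G[5,2]
V1: row V5−V3=1.07, i_V1 at 5,3
solve → V1=-1.065-0.07256j, V2=7.809e-05+0.0001318j, V3=-1.070-0.0003358j, V4=-0.0009554+0.003942j, V5=-0.0001989-0.0003358j
aux → i_V1=-0.05755+0.0002607j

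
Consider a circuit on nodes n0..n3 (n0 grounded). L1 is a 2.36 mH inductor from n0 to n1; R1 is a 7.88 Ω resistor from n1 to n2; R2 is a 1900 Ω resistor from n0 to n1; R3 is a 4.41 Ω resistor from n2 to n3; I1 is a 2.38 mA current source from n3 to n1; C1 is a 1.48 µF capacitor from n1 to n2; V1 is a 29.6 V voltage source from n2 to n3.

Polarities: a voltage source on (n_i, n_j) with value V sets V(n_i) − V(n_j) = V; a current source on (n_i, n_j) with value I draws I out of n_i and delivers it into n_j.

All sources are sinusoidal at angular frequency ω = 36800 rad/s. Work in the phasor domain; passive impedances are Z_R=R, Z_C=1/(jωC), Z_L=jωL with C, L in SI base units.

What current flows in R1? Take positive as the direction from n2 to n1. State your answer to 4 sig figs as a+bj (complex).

-0.002010+0.0008626j A

MNA unknowns: 3 node voltages V₁..V_3 plus 1 source current (V1)
L1: Y=0.000-0.01151j on G[0,1]
R1: Y=0.1269+0.000j on G[1,2]
R2: Y=0.0005263+0.000j on G[0,1]
R3: Y=0.2268+0.000j on G[2,3]
I1: z[3]−=0.00238, z[1]+=0.00238
C1: Y=0.000+0.05446j on G[1,2]
V1: row V2−V3=29.6, i_V1 at 2,3
solve → V1=0.000+0.000j, V2=-0.01584+0.006797j, V3=-29.62+0.006797j
aux → i_V1=-6.710+0.000j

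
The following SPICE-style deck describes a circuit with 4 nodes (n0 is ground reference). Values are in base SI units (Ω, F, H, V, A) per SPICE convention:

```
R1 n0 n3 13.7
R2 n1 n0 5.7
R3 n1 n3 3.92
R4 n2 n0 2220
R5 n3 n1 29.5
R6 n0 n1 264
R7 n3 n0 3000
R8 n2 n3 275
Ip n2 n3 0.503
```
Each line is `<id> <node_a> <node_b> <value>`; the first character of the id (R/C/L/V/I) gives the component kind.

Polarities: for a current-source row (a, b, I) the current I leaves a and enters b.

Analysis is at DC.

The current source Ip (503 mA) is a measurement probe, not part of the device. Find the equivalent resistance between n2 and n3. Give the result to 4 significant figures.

R_eq = 244.8 Ω

Element admittances at DC:
  Y(R1) = 0.07299 S between n0,n3
  Y(R2) = 0.1754 S between n1,n0
  Y(R3) = 0.2551 S between n1,n3
  Y(R4) = 0.0004505 S between n2,n0
  Y(R5) = 0.03390 S between n3,n1
  Y(R6) = 0.003788 S between n0,n1
  Y(R7) = 0.0003333 S between n3,n0
  Y(R8) = 0.003636 S between n2,n3
  Ip: injects 0.503 A into n3 (from n2)
Assemble and solve the 3×3 MNA system:
  V(n1)=0.1856  V(n2)=-122.8  V(n3)=0.3007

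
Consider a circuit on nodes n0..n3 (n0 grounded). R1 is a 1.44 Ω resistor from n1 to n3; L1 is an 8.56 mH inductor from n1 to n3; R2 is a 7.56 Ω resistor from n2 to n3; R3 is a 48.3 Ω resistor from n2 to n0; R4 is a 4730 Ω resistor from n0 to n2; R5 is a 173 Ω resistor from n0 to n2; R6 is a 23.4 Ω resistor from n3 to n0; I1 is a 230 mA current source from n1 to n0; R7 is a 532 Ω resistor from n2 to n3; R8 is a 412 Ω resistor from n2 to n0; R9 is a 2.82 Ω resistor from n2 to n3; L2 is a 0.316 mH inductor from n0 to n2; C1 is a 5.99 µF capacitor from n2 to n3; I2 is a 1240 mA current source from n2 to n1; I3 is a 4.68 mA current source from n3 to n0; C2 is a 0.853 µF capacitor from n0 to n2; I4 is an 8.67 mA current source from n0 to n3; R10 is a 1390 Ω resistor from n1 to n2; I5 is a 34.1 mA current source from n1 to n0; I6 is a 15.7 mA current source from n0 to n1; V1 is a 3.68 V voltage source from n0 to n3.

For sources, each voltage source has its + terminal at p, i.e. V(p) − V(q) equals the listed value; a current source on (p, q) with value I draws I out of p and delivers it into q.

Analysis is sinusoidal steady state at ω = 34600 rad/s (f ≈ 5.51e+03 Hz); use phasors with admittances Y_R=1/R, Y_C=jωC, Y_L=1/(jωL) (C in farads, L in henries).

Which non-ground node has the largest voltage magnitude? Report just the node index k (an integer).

Element admittances at ω=34600 rad/s:
  Y(R1) = 0.6944+0.000j S between n1,n3
  Y(L1) = 0.000-0.003376j S between n1,n3
  Y(R2) = 0.1323+0.000j S between n2,n3
  Y(R3) = 0.02070+0.000j S between n2,n0
  Y(R4) = 0.0002114+0.000j S between n0,n2
  Y(R5) = 0.005780+0.000j S between n0,n2
  Y(R6) = 0.04274+0.000j S between n3,n0
  I1: injects 0.23 A into n0 (from n1)
  Y(R7) = 0.001880+0.000j S between n2,n3
  Y(R8) = 0.002427+0.000j S between n2,n0
  Y(R9) = 0.3546+0.000j S between n2,n3
  Y(L2) = 0.000-0.09146j S between n0,n2
  Y(C1) = 0.000+0.2073j S between n2,n3
  I2: injects 1.24 A into n1 (from n2)
  I3: injects 0.00468 A into n0 (from n3)
  Y(C2) = 0.000+0.02951j S between n0,n2
  I4: injects 0.00867 A into n3 (from n0)
  Y(R10) = 0.0007194+0.000j S between n1,n2
  I5: injects 0.0341 A into n0 (from n1)
  I6: injects 0.0157 A into n1 (from n0)
  V1: constraint V(n0)−V(n3) = 3.68
Assemble and solve the 4×4 MNA system:
  V(n1)=-2.256+0.007082j  V(n2)=-5.818+0.1594j  V(n3)=-3.680+0.000j
  i(V1)=-0.07241+0.3650j

2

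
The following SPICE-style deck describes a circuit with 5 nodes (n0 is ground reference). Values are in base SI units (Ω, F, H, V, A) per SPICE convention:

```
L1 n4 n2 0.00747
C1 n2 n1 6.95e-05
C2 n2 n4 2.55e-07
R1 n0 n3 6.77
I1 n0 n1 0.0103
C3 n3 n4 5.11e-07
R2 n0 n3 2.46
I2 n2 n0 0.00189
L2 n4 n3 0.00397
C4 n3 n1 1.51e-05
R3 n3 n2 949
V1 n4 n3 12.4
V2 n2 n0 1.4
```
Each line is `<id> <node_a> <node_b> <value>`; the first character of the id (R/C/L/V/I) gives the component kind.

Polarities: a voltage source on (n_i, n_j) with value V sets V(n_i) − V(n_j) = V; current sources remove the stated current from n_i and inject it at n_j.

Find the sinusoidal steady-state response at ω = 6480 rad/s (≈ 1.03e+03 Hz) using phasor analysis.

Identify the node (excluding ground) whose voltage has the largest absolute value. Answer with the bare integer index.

4

MNA unknowns: 4 node voltages V₁..V_4 plus 2 source currents (V1, V2)
L1: Y=0.000-0.02066j on G[4,2]
C1: Y=0.000+0.4504j on G[2,1]
C2: Y=0.000+0.001652j on G[2,4]
R1: Y=0.1477+0.000j on G[0,3]
I1: z[0]−=0.0103, z[1]+=0.0103
C3: Y=0.000+0.003311j on G[3,4]
R2: Y=0.4065+0.000j on G[0,3]
I2: z[2]−=0.00189, z[0]+=0.00189
L2: Y=0.000-0.03887j on G[4,3]
C4: Y=0.000+0.09785j on G[3,1]
R3: Y=0.001054+0.000j on G[3,2]
V1: row V4−V3=12.4, i_V1 at 4,3
V2: row V2−V0=1.4, i_V2 at 2,0
solve → V1=1.162+0.08323j, V2=1.400+0.000j, V3=0.06914+0.5715j, V4=12.47+0.5715j
aux → i_V1=-0.01086+0.6513j, i_V2=-0.02991-0.3168j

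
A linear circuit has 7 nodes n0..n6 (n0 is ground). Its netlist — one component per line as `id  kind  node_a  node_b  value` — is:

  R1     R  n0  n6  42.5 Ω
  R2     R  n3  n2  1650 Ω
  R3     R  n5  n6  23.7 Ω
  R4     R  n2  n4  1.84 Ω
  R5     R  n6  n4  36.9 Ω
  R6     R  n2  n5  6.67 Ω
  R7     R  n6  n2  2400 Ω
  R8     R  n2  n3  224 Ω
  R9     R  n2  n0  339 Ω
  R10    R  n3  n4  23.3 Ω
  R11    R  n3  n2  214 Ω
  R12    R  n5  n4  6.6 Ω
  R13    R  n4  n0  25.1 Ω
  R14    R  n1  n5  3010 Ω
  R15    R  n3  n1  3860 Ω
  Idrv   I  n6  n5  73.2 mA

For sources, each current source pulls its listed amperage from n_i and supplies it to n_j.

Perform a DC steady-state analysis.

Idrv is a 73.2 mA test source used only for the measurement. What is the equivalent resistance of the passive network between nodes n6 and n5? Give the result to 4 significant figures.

Apply KCL at each of the 6 non-ground nodes and solve the resulting linear system.
Node n1: branches {R14, R15} → V_1 = 0.3553
Node n2: branches {R2, R4, R6, R7, R8, R9, R11} → V_2 = 0.3076
Node n3: branches {R2, R8, R10, R11, R15} → V_3 = 0.2875
Node n4: branches {R4, R5, R10, R12, R13} → V_4 = 0.2825
Node n5: branches {R3, R6, R12, R14, Idrv} → V_5 = 0.4082
Node n6: branches {R1, R3, R5, R7, Idrv} → V_6 = -0.5168

R_eq = 12.64 Ω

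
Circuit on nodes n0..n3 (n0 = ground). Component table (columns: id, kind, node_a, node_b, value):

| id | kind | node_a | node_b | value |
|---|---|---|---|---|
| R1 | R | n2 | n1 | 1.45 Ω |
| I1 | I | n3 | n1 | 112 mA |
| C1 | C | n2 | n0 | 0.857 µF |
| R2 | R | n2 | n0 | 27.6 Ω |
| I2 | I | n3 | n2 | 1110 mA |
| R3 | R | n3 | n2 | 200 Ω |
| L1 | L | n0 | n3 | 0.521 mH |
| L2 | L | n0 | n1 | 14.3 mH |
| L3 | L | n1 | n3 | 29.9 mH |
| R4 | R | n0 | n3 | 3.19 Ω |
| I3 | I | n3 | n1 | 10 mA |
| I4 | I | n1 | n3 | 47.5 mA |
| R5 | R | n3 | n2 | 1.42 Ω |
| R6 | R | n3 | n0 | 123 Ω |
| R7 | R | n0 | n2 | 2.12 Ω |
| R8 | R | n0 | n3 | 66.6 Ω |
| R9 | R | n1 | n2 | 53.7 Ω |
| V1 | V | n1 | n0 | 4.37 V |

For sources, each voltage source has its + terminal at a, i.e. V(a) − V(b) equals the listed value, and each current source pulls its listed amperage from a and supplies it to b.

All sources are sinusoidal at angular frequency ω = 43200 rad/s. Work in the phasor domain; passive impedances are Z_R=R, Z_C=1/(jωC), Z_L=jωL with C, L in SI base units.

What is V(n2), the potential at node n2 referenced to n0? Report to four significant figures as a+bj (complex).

2.354-0.05207j V

Element admittances at ω=43200 rad/s:
  Y(R1) = 0.6897+0.000j S between n2,n1
  I1: injects 0.112 A into n1 (from n3)
  Y(C1) = 0.000+0.03702j S between n2,n0
  Y(R2) = 0.03623+0.000j S between n2,n0
  I2: injects 1.11 A into n2 (from n3)
  Y(R3) = 0.005000+0.000j S between n3,n2
  Y(L1) = 0.000-0.04443j S between n0,n3
  Y(L2) = 0.000-0.001619j S between n0,n1
  Y(L3) = 0.000-0.0007742j S between n1,n3
  Y(R4) = 0.3135+0.000j S between n0,n3
  I3: injects 0.01 A into n1 (from n3)
  I4: injects 0.0475 A into n3 (from n1)
  Y(R5) = 0.7042+0.000j S between n3,n2
  Y(R6) = 0.008130+0.000j S between n3,n0
  Y(R7) = 0.4717+0.000j S between n0,n2
  Y(R8) = 0.01502+0.000j S between n0,n3
  Y(R9) = 0.01862+0.000j S between n1,n2
  V1: constraint V(n1)−V(n0) = 4.37
Assemble and solve the 4×4 MNA system:
  V(n1)=4.370+0.000j  V(n2)=2.354-0.05207j  V(n3)=0.4647-0.01846j
  i(V1)=-1.353-0.02678j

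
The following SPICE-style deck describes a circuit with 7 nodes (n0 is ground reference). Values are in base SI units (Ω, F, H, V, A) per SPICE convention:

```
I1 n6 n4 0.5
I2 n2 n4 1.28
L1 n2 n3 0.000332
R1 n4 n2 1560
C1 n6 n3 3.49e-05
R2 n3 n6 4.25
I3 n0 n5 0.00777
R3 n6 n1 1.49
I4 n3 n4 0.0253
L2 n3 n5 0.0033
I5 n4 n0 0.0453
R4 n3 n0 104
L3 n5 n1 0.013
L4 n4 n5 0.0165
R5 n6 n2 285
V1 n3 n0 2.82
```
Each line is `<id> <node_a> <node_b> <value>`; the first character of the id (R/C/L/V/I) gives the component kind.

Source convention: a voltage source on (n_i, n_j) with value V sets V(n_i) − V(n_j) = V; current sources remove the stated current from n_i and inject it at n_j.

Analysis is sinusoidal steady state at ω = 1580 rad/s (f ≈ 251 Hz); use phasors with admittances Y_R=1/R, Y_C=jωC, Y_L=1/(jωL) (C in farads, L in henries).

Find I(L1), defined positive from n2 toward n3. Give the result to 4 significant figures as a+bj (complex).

Element admittances at ω=1580 rad/s:
  I1: injects 0.5 A into n4 (from n6)
  I2: injects 1.28 A into n4 (from n2)
  Y(L1) = 0.000-1.906j S between n2,n3
  Y(R1) = 0.0006410+0.000j S between n4,n2
  Y(C1) = 0.000+0.05514j S between n6,n3
  Y(R2) = 0.2353+0.000j S between n3,n6
  I3: injects 0.00777 A into n5 (from n0)
  Y(R3) = 0.6711+0.000j S between n6,n1
  I4: injects 0.0253 A into n4 (from n3)
  Y(L2) = 0.000-0.1918j S between n3,n5
  I5: injects 0.0453 A into n0 (from n4)
  Y(R4) = 0.009615+0.000j S between n3,n0
  Y(L3) = 0.000-0.04869j S between n5,n1
  Y(L4) = 0.000-0.03836j S between n4,n5
  Y(R5) = 0.003509+0.000j S between n6,n2
  V1: constraint V(n3)−V(n0) = 2.82
Assemble and solve the 7×7 MNA system:
  V(n1)=2.761+0.07314j  V(n2)=2.800-0.6721j  V(n3)=2.820+0.000j  V(n4)=3.853+53.23j  V(n5)=2.952+7.363j  V(n6)=2.232+0.08697j
  i(V1)=-0.06465+0.000j

-1.281+0.03722j A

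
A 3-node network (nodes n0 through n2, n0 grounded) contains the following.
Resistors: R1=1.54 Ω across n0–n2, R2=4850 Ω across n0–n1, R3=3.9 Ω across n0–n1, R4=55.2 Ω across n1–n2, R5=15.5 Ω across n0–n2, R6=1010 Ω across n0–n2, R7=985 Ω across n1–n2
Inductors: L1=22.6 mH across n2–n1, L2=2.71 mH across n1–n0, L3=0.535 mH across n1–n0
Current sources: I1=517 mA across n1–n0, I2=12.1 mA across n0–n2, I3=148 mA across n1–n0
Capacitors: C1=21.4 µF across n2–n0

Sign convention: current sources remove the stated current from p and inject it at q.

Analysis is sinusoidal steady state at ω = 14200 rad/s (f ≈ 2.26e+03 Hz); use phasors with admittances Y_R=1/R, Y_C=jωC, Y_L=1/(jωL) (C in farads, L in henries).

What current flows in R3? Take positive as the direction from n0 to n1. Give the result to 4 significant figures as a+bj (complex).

0.4621+0.2693j A

MNA unknowns: 2 node voltages V₁..V_2
R1: Y=0.6494+0.000j on G[0,2]
L1: Y=0.000-0.003116j on G[2,1]
R2: Y=0.0002062+0.000j on G[0,1]
I1: z[1]−=0.517, z[0]+=0.517
C1: Y=0.000+0.3039j on G[2,0]
R3: Y=0.2564+0.000j on G[0,1]
R4: Y=0.01812+0.000j on G[1,2]
R5: Y=0.06452+0.000j on G[0,2]
R6: Y=0.0009901+0.000j on G[0,2]
R7: Y=0.001015+0.000j on G[1,2]
I2: z[0]−=0.0121, z[2]+=0.0121
L2: Y=0.000-0.02599j on G[1,0]
L3: Y=0.000-0.1316j on G[1,0]
I3: z[1]−=0.148, z[0]+=0.148
solve → V1=-1.802-1.050j, V2=-0.03684-0.004630j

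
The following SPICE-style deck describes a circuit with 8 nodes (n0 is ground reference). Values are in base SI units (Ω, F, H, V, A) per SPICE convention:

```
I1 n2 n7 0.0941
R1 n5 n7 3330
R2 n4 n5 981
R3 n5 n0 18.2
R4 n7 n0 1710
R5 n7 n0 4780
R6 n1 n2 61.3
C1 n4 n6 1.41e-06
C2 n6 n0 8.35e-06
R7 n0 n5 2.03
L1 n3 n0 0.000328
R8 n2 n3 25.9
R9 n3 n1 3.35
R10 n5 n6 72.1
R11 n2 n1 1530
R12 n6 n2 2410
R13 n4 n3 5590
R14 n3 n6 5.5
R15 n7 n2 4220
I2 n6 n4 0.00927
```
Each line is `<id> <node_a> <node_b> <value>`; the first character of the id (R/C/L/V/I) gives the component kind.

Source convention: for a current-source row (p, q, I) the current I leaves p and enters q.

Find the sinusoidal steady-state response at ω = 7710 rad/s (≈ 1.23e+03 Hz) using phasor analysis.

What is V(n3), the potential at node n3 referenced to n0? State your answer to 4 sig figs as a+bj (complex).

Element admittances at ω=7710 rad/s:
  I1: injects 0.0941 A into n7 (from n2)
  Y(R1) = 0.0003003+0.000j S between n5,n7
  Y(R2) = 0.001019+0.000j S between n4,n5
  Y(R3) = 0.05495+0.000j S between n5,n0
  Y(R4) = 0.0005848+0.000j S between n7,n0
  Y(R5) = 0.0002092+0.000j S between n7,n0
  Y(R6) = 0.01631+0.000j S between n1,n2
  Y(C1) = 0.000+0.01087j S between n4,n6
  Y(C2) = 0.000+0.06438j S between n6,n0
  Y(R7) = 0.4926+0.000j S between n0,n5
  Y(L1) = 0.000-0.3954j S between n3,n0
  Y(R8) = 0.03861+0.000j S between n2,n3
  Y(R9) = 0.2985+0.000j S between n3,n1
  Y(R10) = 0.01387+0.000j S between n5,n6
  Y(R11) = 0.0006536+0.000j S between n2,n1
  Y(R12) = 0.0004149+0.000j S between n6,n2
  Y(R13) = 0.0001789+0.000j S between n4,n3
  Y(R14) = 0.1818+0.000j S between n3,n6
  Y(R15) = 0.0002370+0.000j S between n7,n2
  I2: injects 0.00927 A into n4 (from n6)
Assemble and solve the 7×7 MNA system:
  V(n1)=-0.09636-0.2190j  V(n2)=-1.421-0.2180j  V(n3)=-0.02108-0.2191j  V(n4)=0.03203-1.025j  V(n5)=0.03575-0.006137j  V(n6)=-0.07677-0.1728j  V(n7)=70.44-0.04018j

-0.02108-0.2191j V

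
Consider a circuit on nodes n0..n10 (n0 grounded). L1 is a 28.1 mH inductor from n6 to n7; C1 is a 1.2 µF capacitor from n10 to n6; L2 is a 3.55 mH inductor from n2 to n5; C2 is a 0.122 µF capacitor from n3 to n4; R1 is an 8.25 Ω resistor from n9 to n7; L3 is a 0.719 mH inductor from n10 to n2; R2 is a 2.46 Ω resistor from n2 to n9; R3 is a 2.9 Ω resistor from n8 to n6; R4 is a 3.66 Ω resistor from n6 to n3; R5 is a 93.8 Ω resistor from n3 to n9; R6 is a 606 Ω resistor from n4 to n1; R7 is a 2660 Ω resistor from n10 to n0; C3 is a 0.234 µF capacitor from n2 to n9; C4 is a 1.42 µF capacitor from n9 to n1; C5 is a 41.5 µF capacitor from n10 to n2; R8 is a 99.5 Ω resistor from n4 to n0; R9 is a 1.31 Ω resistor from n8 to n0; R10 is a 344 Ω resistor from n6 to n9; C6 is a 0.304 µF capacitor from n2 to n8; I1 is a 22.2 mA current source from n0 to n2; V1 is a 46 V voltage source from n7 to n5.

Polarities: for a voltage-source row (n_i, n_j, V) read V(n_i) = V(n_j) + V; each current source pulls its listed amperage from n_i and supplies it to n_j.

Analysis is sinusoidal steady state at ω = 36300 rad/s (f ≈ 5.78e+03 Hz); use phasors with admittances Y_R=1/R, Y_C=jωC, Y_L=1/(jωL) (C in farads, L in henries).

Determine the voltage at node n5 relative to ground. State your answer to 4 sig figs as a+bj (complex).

-45.26-4.131j V

Apply KCL at each of the 10 non-ground nodes and solve the resulting linear system.
Node n1: branches {R6, C4} → V_1 = 0.4970-1.198j
Node n2: branches {L2, L3, R2, C3, C5, C6, I1} → V_2 = 0.4135-0.3843j
Node n3: branches {C2, R4, R5} → V_3 = 0.09490-0.05182j
Node n4: branches {C2, R6, R8} → V_4 = 0.03444-0.1460j
Node n5: branches {L2, V1} → V_5 = -45.26-4.131j
Node n6: branches {L1, C1, R3, R4, R10} → V_6 = 0.07900-0.005552j
Node n7: branches {L1, R1, V1} → V_7 = 0.7366-4.131j
Node n8: branches {R3, R9, C6} → V_8 = 0.02843+0.002106j
Node n9: branches {R1, R2, R5, C3, C4, R10} → V_9 = 0.4633-1.212j
Node n10: branches {C1, L3, R7, C5} → V_10 = 0.4039-0.3733j
Source currents: i(V1)=-0.02908+0.3545j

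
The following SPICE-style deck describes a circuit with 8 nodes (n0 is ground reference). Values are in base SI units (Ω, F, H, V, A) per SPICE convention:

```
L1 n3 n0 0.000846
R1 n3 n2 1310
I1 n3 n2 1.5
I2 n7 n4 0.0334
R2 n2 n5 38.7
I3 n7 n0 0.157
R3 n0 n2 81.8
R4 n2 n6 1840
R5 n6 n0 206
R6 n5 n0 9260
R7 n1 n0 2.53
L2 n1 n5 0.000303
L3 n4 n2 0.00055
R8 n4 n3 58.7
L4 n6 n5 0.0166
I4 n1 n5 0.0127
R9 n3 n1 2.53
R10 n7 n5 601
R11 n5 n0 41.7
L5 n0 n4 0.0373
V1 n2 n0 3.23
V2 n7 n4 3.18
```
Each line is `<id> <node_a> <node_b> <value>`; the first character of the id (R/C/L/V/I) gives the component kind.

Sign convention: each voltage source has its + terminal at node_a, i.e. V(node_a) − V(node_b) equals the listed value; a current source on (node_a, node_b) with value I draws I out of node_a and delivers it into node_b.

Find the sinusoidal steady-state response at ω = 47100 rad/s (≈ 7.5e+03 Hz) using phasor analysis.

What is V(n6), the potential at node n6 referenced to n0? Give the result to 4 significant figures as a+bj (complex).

0.6003+0.5051j V

Element admittances at ω=47100 rad/s:
  Y(L1) = 0.000-0.02510j S between n3,n0
  Y(R1) = 0.0007634+0.000j S between n3,n2
  I1: injects 1.5 A into n2 (from n3)
  I2: injects 0.0334 A into n4 (from n7)
  Y(R2) = 0.02584+0.000j S between n2,n5
  I3: injects 0.157 A into n0 (from n7)
  Y(R3) = 0.01222+0.000j S between n0,n2
  Y(R4) = 0.0005435+0.000j S between n2,n6
  Y(R5) = 0.004854+0.000j S between n6,n0
  Y(R6) = 0.0001080+0.000j S between n5,n0
  Y(R7) = 0.3953+0.000j S between n1,n0
  Y(L2) = 0.000-0.07007j S between n1,n5
  Y(L3) = 0.000-0.03860j S between n4,n2
  Y(R8) = 0.01704+0.000j S between n4,n3
  Y(L4) = 0.000-0.001279j S between n6,n5
  I4: injects 0.0127 A into n5 (from n1)
  Y(R9) = 0.3953+0.000j S between n3,n1
  Y(R10) = 0.001664+0.000j S between n7,n5
  Y(R11) = 0.02398+0.000j S between n5,n0
  Y(L5) = 0.000-0.0005692j S between n0,n4
  V1: constraint V(n2)−V(n0) = 3.23
  V2: constraint V(n7)−V(n4) = 3.18
Assemble and solve the 9×9 MNA system:
  V(n1)=-2.967-0.8968j  V(n2)=3.230+0.000j  V(n3)=-6.356-1.539j  V(n4)=0.3692-7.148j  V(n5)=-1.531+1.666j  V(n6)=0.6003+0.5051j  V(n7)=3.549-7.148j
  i(V1)=1.053+0.1526j  i(V2)=-0.1989+0.01467j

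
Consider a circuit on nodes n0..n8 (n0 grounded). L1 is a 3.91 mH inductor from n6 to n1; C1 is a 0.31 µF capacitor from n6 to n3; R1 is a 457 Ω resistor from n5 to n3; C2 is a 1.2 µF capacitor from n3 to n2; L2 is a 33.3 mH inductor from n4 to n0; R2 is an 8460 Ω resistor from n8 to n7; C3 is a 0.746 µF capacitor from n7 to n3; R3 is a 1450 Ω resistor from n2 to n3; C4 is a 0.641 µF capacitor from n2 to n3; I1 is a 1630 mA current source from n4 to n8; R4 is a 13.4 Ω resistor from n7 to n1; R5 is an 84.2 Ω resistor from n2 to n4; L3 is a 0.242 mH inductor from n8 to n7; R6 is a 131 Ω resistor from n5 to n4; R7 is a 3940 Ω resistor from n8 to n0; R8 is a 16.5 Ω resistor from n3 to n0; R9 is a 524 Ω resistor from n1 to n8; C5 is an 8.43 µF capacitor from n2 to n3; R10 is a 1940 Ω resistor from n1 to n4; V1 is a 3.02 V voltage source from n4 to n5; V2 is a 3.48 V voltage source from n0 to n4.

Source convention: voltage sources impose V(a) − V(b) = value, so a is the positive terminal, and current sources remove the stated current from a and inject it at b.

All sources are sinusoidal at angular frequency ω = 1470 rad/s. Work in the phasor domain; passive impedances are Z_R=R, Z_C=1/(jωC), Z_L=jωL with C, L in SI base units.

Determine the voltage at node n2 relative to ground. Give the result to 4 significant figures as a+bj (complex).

6.625+14.76j V

MNA unknowns: 8 node voltages V₁..V_8 plus 2 source currents (V1, V2)
L1: Y=0.000-0.1740j on G[6,1]
C1: Y=0.000+0.0004557j on G[6,3]
R1: Y=0.002188+0.000j on G[5,3]
C2: Y=0.000+0.001764j on G[3,2]
L2: Y=0.000-0.02043j on G[4,0]
R2: Y=0.0001182+0.000j on G[8,7]
C3: Y=0.000+0.001097j on G[7,3]
R3: Y=0.0006897+0.000j on G[2,3]
C4: Y=0.000+0.0009423j on G[2,3]
I1: z[4]−=1.63, z[8]+=1.63
R4: Y=0.07463+0.000j on G[7,1]
R5: Y=0.01188+0.000j on G[2,4]
L3: Y=0.000-2.811j on G[8,7]
R6: Y=0.007634+0.000j on G[5,4]
R7: Y=0.0002538+0.000j on G[8,0]
R8: Y=0.06061+0.000j on G[3,0]
R9: Y=0.001908+0.000j on G[1,8]
C5: Y=0.000+0.01239j on G[2,3]
R10: Y=0.0005155+0.000j on G[1,4]
V1: row V4−V5=3.02, i_V1 at 4,5
V2: row V0−V4=3.48, i_V2 at 0,4
solve → V1=423.3-827.6j, V2=6.625+14.76j, V3=18.57+7.358j, V4=-3.480+0.000j, V5=-6.500+0.000j, V6=424.3-829.8j, V7=431.1-830.8j, V8=431.1-830.2j
aux → i_V1=-0.07792-0.01610j, i_V2=1.235+0.3063j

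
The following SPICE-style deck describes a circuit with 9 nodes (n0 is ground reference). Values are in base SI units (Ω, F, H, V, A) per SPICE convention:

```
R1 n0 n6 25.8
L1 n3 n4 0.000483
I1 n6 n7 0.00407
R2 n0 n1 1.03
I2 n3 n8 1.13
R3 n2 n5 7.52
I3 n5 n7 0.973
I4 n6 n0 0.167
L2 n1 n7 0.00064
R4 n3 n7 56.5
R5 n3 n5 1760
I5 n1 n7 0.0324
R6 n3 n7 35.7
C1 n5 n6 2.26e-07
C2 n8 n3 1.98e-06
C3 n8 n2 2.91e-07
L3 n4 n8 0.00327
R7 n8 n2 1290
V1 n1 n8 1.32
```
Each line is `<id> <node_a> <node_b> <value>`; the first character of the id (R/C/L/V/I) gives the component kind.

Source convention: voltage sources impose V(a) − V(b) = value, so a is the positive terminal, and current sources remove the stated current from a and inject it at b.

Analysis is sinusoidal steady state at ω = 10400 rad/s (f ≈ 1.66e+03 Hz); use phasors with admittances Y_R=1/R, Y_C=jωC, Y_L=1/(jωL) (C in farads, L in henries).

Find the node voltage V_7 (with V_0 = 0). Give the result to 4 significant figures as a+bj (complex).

Element admittances at ω=10400 rad/s:
  Y(R1) = 0.03876+0.000j S between n0,n6
  Y(L1) = 0.000-0.1991j S between n3,n4
  I1: injects 0.00407 A into n7 (from n6)
  Y(R2) = 0.9709+0.000j S between n0,n1
  I2: injects 1.13 A into n8 (from n3)
  Y(R3) = 0.1330+0.000j S between n2,n5
  I3: injects 0.973 A into n7 (from n5)
  I4: injects 0.167 A into n0 (from n6)
  Y(L2) = 0.000-0.1502j S between n1,n7
  Y(R4) = 0.01770+0.000j S between n3,n7
  Y(R5) = 0.0005682+0.000j S between n3,n5
  I5: injects 0.0324 A into n7 (from n1)
  Y(R6) = 0.02801+0.000j S between n3,n7
  Y(C1) = 0.000+0.002350j S between n5,n6
  Y(C2) = 0.000+0.02059j S between n8,n3
  Y(C3) = 0.000+0.003026j S between n8,n2
  Y(L3) = 0.000-0.02940j S between n4,n8
  Y(R7) = 0.0007752+0.000j S between n8,n2
  V1: constraint V(n1)−V(n8) = 1.32
Assemble and solve the 9×9 MNA system:
  V(n1)=0.4219+0.08992j  V(n2)=-47.87+170.4j  V(n3)=-24.36-1.222j  V(n4)=-21.34-1.053j  V(n5)=-52.02+170.3j  V(n6)=-14.88-2.252j  V(n7)=0.5586-0.7730j  V(n8)=-0.8981+0.08992j
  i(V1)=-0.5717-0.1078j

0.5586-0.7730j V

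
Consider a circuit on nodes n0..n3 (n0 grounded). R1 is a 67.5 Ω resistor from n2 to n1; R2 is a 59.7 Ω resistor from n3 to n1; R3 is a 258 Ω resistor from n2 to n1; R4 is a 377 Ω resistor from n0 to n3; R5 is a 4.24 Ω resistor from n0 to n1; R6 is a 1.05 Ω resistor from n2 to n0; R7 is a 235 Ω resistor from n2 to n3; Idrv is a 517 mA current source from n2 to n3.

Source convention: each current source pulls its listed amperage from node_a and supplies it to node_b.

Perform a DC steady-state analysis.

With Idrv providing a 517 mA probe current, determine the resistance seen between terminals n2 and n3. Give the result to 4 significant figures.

R_eq = 44.80 Ω

Apply KCL at each of the 3 non-ground nodes and solve the resulting linear system.
Node n1: branches {R1, R2, R3, R5} → V_1 = 1.377
Node n2: branches {R1, R3, R6, R7, Idrv} → V_2 = -0.4044
Node n3: branches {R2, R4, R7, Idrv} → V_3 = 22.76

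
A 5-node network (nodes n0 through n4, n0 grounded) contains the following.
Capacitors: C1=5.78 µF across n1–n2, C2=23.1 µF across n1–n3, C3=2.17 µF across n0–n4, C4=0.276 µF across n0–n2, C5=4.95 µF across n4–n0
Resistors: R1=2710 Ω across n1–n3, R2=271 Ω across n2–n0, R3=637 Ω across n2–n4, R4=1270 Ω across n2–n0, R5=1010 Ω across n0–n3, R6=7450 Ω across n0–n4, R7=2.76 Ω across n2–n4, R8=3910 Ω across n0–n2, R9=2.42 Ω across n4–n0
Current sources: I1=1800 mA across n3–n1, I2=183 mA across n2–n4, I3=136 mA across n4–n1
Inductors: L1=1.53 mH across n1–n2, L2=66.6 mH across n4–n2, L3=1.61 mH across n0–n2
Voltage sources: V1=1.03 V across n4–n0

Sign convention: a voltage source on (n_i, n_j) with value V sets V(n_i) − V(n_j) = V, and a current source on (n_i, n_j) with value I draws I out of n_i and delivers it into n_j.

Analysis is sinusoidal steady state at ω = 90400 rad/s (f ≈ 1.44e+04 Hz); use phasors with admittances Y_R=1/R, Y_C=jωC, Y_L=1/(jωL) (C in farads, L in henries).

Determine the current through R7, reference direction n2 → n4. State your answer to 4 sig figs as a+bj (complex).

-0.05264-0.01629j A

MNA unknowns: 4 node voltages V₁..V_4 plus 1 source current (V1)
C1: Y=0.000+0.5225j on G[1,2]
R1: Y=0.0003690+0.000j on G[1,3]
R2: Y=0.003690+0.000j on G[2,0]
C2: Y=0.000+2.088j on G[1,3]
R3: Y=0.001570+0.000j on G[2,4]
R4: Y=0.0007874+0.000j on G[2,0]
C3: Y=0.000+0.1962j on G[0,4]
R5: Y=0.0009901+0.000j on G[0,3]
I1: z[3]−=1.8, z[1]+=1.8
R6: Y=0.0001342+0.000j on G[0,4]
C4: Y=0.000+0.02495j on G[0,2]
C5: Y=0.000+0.4475j on G[4,0]
L1: Y=0.000-0.007230j on G[1,2]
R7: Y=0.3623+0.000j on G[2,4]
I2: z[2]−=0.183, z[4]+=0.183
R8: Y=0.0002558+0.000j on G[0,2]
I3: z[4]−=0.136, z[1]+=0.136
R9: Y=0.4132+0.000j on G[4,0]
L2: Y=0.000-0.0001661j on G[4,2]
L3: Y=0.000-0.006871j on G[0,2]
V1: row V4−V0=1.03, i_V1 at 4,0
solve → V1=0.8836-0.3072j, V2=0.8847-0.04495j, V3=0.8832+0.5552j, V4=1.030+0.000j
aux → i_V1=-0.4316-0.6793j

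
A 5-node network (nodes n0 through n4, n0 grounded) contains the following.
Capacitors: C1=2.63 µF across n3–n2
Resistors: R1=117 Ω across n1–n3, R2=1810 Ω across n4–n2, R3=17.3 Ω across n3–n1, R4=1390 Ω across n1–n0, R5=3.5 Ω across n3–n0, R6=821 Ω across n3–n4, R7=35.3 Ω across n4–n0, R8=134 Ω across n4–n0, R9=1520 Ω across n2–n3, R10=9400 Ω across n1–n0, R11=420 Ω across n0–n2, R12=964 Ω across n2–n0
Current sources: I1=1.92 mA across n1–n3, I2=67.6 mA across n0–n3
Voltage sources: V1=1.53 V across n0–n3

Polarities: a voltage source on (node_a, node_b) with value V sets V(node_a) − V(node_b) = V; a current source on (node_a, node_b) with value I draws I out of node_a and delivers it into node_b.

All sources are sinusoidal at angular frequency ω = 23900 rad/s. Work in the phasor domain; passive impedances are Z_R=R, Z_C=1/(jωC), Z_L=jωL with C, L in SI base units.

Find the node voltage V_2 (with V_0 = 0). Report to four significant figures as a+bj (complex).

Apply KCL at each of the 4 non-ground nodes and solve the resulting linear system.
Node n1: branches {R1, I1, R3, R4, R10} → V_1 = -1.540+0.000j
Node n2: branches {C1, R2, R9, R11, R12} → V_2 = -1.523-0.09550j
Node n3: branches {C1, R1, I1, R3, R5, I2, R6, R9, V1} → V_3 = -1.530+0.000j
Node n4: branches {R2, R6, R7, R8} → V_4 = -0.07201-0.001405j
Source currents: i(V1)=-0.5138-0.0003767j

-1.523-0.09550j V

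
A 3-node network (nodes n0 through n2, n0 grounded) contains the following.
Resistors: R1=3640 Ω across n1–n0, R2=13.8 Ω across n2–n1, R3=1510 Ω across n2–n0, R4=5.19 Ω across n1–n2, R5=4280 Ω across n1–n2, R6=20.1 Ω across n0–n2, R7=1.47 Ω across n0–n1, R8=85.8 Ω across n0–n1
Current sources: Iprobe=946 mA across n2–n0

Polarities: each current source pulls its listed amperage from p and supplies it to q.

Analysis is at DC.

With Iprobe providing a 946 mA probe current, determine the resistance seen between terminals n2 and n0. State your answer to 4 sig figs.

Apply KCL at each of the 2 non-ground nodes and solve the resulting linear system.
Node n1: branches {R1, R2, R4, R5, R7, R8} → V_1 = -1.082
Node n2: branches {R2, R3, R4, R5, R6, Iprobe} → V_2 = -3.905

R_eq = 4.128 Ω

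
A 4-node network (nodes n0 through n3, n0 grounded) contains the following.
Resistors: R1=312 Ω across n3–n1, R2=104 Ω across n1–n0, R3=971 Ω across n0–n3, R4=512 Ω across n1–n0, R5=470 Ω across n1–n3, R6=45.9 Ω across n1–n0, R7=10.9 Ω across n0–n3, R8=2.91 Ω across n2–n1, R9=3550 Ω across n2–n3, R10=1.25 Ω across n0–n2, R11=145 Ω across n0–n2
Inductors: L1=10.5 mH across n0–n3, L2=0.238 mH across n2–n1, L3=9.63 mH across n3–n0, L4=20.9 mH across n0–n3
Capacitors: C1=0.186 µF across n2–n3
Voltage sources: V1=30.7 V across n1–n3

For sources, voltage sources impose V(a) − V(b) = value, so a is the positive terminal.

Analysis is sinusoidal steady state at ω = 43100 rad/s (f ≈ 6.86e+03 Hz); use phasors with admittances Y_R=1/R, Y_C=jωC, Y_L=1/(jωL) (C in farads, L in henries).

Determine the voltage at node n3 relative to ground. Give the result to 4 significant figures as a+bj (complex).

Apply KCL at each of the 3 non-ground nodes and solve the resulting linear system.
Node n1: branches {R1, R2, R4, L2, R5, R6, R8, V1} → V_1 = 7.531+0.9942j
Node n2: branches {L2, R8, R9, R10, R11, C1} → V_2 = 2.345-0.3199j
Node n3: branches {R1, R3, L1, R5, L3, R7, R9, L4, C1, V1} → V_3 = -23.17+0.9942j
Source currents: i(V1)=-2.325+0.02081j

-23.17+0.9942j V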